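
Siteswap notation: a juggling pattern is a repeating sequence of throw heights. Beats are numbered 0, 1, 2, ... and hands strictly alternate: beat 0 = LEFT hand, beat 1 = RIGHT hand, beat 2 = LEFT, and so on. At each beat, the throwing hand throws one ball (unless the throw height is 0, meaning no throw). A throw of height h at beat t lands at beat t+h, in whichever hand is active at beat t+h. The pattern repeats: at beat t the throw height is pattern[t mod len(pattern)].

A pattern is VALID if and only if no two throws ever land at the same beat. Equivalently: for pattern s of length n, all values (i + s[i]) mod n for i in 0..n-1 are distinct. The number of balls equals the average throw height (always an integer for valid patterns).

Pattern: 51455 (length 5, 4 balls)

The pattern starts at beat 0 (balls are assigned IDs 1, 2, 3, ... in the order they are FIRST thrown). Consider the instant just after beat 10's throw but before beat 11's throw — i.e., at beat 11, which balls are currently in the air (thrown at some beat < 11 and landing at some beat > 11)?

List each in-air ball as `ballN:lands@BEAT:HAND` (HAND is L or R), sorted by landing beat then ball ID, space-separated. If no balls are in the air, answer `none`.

Beat 0 (L): throw ball1 h=5 -> lands@5:R; in-air after throw: [b1@5:R]
Beat 1 (R): throw ball2 h=1 -> lands@2:L; in-air after throw: [b2@2:L b1@5:R]
Beat 2 (L): throw ball2 h=4 -> lands@6:L; in-air after throw: [b1@5:R b2@6:L]
Beat 3 (R): throw ball3 h=5 -> lands@8:L; in-air after throw: [b1@5:R b2@6:L b3@8:L]
Beat 4 (L): throw ball4 h=5 -> lands@9:R; in-air after throw: [b1@5:R b2@6:L b3@8:L b4@9:R]
Beat 5 (R): throw ball1 h=5 -> lands@10:L; in-air after throw: [b2@6:L b3@8:L b4@9:R b1@10:L]
Beat 6 (L): throw ball2 h=1 -> lands@7:R; in-air after throw: [b2@7:R b3@8:L b4@9:R b1@10:L]
Beat 7 (R): throw ball2 h=4 -> lands@11:R; in-air after throw: [b3@8:L b4@9:R b1@10:L b2@11:R]
Beat 8 (L): throw ball3 h=5 -> lands@13:R; in-air after throw: [b4@9:R b1@10:L b2@11:R b3@13:R]
Beat 9 (R): throw ball4 h=5 -> lands@14:L; in-air after throw: [b1@10:L b2@11:R b3@13:R b4@14:L]
Beat 10 (L): throw ball1 h=5 -> lands@15:R; in-air after throw: [b2@11:R b3@13:R b4@14:L b1@15:R]
Beat 11 (R): throw ball2 h=1 -> lands@12:L; in-air after throw: [b2@12:L b3@13:R b4@14:L b1@15:R]

Answer: ball3:lands@13:R ball4:lands@14:L ball1:lands@15:R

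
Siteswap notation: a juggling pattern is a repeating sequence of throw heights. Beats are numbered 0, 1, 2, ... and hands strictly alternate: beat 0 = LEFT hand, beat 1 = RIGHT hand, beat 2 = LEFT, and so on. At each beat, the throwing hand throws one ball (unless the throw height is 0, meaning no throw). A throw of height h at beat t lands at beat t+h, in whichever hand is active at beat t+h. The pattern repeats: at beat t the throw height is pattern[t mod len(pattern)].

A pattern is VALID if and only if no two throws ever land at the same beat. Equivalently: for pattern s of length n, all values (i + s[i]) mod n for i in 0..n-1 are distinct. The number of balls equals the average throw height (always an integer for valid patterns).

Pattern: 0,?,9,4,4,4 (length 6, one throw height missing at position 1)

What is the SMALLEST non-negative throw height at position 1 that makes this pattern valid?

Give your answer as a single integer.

i=0: (0 + 0) mod 6 = 0
i=1: s[i]=? (unknown)
i=2: (2 + 9) mod 6 = 5
i=3: (3 + 4) mod 6 = 1
i=4: (4 + 4) mod 6 = 2
i=5: (5 + 4) mod 6 = 3
Known residues: [0, 1, 2, 3, 5]; need a permutation of 0..5, so missing residue r = 4
Need (1 + s) mod 6 = 4; smallest s = (4 - 1) mod 6 = 3

Answer: 3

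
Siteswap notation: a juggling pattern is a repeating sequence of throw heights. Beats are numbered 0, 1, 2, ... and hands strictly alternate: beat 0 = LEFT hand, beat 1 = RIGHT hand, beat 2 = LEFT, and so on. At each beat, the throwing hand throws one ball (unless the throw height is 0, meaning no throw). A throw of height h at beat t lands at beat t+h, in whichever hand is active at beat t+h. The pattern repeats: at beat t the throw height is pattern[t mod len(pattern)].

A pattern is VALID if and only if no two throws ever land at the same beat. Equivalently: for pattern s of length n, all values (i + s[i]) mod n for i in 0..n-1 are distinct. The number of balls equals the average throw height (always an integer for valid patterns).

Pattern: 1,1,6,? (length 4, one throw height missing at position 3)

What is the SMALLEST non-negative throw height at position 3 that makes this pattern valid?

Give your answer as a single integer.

Answer: 0

Derivation:
i=0: (0 + 1) mod 4 = 1
i=1: (1 + 1) mod 4 = 2
i=2: (2 + 6) mod 4 = 0
i=3: s[i]=? (unknown)
Known residues: [0, 1, 2]; need a permutation of 0..3, so missing residue r = 3
Need (3 + s) mod 4 = 3; smallest s = (3 - 3) mod 4 = 0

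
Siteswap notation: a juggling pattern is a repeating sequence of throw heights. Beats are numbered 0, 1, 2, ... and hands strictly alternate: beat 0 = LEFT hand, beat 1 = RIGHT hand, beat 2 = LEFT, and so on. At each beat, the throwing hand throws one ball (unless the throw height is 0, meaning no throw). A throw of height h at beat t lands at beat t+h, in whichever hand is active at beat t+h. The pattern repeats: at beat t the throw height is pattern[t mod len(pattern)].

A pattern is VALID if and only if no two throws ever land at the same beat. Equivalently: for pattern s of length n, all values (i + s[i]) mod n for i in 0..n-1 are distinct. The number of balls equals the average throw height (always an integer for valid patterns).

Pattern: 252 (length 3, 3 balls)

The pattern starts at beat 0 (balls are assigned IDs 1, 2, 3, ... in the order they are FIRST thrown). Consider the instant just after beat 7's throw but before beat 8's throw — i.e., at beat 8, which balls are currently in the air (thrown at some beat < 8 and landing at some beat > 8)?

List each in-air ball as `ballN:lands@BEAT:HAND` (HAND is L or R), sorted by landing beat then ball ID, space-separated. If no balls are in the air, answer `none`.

Answer: ball1:lands@9:R ball3:lands@12:L

Derivation:
Beat 0 (L): throw ball1 h=2 -> lands@2:L; in-air after throw: [b1@2:L]
Beat 1 (R): throw ball2 h=5 -> lands@6:L; in-air after throw: [b1@2:L b2@6:L]
Beat 2 (L): throw ball1 h=2 -> lands@4:L; in-air after throw: [b1@4:L b2@6:L]
Beat 3 (R): throw ball3 h=2 -> lands@5:R; in-air after throw: [b1@4:L b3@5:R b2@6:L]
Beat 4 (L): throw ball1 h=5 -> lands@9:R; in-air after throw: [b3@5:R b2@6:L b1@9:R]
Beat 5 (R): throw ball3 h=2 -> lands@7:R; in-air after throw: [b2@6:L b3@7:R b1@9:R]
Beat 6 (L): throw ball2 h=2 -> lands@8:L; in-air after throw: [b3@7:R b2@8:L b1@9:R]
Beat 7 (R): throw ball3 h=5 -> lands@12:L; in-air after throw: [b2@8:L b1@9:R b3@12:L]
Beat 8 (L): throw ball2 h=2 -> lands@10:L; in-air after throw: [b1@9:R b2@10:L b3@12:L]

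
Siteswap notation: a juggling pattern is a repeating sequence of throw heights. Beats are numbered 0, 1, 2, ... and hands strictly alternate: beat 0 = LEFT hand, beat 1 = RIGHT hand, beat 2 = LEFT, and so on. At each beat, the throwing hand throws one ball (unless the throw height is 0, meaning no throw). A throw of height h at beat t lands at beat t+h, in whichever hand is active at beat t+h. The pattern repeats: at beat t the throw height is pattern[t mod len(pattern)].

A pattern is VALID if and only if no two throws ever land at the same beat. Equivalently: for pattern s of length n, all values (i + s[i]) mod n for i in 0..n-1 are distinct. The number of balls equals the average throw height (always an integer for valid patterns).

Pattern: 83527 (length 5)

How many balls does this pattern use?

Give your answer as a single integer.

Answer: 5

Derivation:
Pattern = [8, 3, 5, 2, 7], length n = 5
  position 0: throw height = 8, running sum = 8
  position 1: throw height = 3, running sum = 11
  position 2: throw height = 5, running sum = 16
  position 3: throw height = 2, running sum = 18
  position 4: throw height = 7, running sum = 25
Total sum = 25; balls = sum / n = 25 / 5 = 5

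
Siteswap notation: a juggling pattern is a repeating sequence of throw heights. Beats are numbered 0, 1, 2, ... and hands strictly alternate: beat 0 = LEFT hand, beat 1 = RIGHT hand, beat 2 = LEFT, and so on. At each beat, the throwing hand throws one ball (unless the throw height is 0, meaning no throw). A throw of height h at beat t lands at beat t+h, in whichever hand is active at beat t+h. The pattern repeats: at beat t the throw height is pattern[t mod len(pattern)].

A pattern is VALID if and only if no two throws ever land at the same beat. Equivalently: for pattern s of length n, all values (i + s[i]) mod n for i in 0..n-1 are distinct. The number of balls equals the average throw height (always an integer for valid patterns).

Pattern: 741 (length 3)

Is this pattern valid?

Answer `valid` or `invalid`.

i=0: (i + s[i]) mod n = (0 + 7) mod 3 = 1
i=1: (i + s[i]) mod n = (1 + 4) mod 3 = 2
i=2: (i + s[i]) mod n = (2 + 1) mod 3 = 0
Residues: [1, 2, 0], distinct: True

Answer: valid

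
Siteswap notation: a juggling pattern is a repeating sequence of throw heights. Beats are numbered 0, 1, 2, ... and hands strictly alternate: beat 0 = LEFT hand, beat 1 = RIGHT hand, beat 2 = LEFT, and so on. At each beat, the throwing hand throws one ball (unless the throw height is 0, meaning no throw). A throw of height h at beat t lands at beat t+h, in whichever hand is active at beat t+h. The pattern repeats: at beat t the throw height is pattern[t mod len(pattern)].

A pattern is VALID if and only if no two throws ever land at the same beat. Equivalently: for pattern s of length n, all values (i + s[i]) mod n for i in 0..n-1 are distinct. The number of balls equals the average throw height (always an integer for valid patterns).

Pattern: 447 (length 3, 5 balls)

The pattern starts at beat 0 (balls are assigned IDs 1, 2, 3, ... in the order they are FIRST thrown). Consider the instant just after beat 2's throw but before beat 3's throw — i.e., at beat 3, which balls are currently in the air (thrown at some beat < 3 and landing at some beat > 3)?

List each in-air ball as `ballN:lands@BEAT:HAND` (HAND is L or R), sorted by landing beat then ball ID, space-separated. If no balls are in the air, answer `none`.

Beat 0 (L): throw ball1 h=4 -> lands@4:L; in-air after throw: [b1@4:L]
Beat 1 (R): throw ball2 h=4 -> lands@5:R; in-air after throw: [b1@4:L b2@5:R]
Beat 2 (L): throw ball3 h=7 -> lands@9:R; in-air after throw: [b1@4:L b2@5:R b3@9:R]
Beat 3 (R): throw ball4 h=4 -> lands@7:R; in-air after throw: [b1@4:L b2@5:R b4@7:R b3@9:R]

Answer: ball1:lands@4:L ball2:lands@5:R ball3:lands@9:R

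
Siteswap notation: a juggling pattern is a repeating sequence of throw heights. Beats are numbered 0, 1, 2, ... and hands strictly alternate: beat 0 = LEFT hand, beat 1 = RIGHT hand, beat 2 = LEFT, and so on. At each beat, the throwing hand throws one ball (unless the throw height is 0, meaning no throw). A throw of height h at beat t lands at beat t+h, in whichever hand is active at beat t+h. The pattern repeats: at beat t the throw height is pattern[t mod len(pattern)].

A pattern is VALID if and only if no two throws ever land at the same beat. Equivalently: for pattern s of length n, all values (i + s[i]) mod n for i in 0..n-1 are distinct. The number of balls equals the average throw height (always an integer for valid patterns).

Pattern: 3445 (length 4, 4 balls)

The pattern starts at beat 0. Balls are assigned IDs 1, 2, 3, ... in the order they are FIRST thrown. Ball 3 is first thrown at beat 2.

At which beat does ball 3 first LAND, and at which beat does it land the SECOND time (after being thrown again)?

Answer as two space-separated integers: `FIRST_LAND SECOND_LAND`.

Answer: 6 10

Derivation:
Beat 0 (L): throw ball1 h=3 -> lands@3:R; in-air after throw: [b1@3:R]
Beat 1 (R): throw ball2 h=4 -> lands@5:R; in-air after throw: [b1@3:R b2@5:R]
Beat 2 (L): throw ball3 h=4 -> lands@6:L; in-air after throw: [b1@3:R b2@5:R b3@6:L]
Beat 3 (R): throw ball1 h=5 -> lands@8:L; in-air after throw: [b2@5:R b3@6:L b1@8:L]
Beat 4 (L): throw ball4 h=3 -> lands@7:R; in-air after throw: [b2@5:R b3@6:L b4@7:R b1@8:L]
Beat 5 (R): throw ball2 h=4 -> lands@9:R; in-air after throw: [b3@6:L b4@7:R b1@8:L b2@9:R]
Beat 6 (L): throw ball3 h=4 -> lands@10:L; in-air after throw: [b4@7:R b1@8:L b2@9:R b3@10:L]
Beat 7 (R): throw ball4 h=5 -> lands@12:L; in-air after throw: [b1@8:L b2@9:R b3@10:L b4@12:L]
Beat 8 (L): throw ball1 h=3 -> lands@11:R; in-air after throw: [b2@9:R b3@10:L b1@11:R b4@12:L]
Beat 9 (R): throw ball2 h=4 -> lands@13:R; in-air after throw: [b3@10:L b1@11:R b4@12:L b2@13:R]
Beat 10 (L): throw ball3 h=4 -> lands@14:L; in-air after throw: [b1@11:R b4@12:L b2@13:R b3@14:L]
Ball 3: thrown@2 h=4 -> first land @6; rethrown@6 h=4 -> second land @10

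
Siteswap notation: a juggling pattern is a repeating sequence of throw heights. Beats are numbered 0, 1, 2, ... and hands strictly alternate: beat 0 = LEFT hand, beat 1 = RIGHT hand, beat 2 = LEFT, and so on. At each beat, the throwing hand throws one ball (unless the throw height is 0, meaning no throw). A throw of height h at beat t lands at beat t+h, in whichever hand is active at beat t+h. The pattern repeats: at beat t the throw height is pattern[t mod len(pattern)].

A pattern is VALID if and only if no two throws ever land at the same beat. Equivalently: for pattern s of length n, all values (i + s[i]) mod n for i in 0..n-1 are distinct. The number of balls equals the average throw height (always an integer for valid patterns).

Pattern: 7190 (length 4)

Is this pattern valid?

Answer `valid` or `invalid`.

i=0: (i + s[i]) mod n = (0 + 7) mod 4 = 3
i=1: (i + s[i]) mod n = (1 + 1) mod 4 = 2
i=2: (i + s[i]) mod n = (2 + 9) mod 4 = 3
i=3: (i + s[i]) mod n = (3 + 0) mod 4 = 3
Residues: [3, 2, 3, 3], distinct: False

Answer: invalid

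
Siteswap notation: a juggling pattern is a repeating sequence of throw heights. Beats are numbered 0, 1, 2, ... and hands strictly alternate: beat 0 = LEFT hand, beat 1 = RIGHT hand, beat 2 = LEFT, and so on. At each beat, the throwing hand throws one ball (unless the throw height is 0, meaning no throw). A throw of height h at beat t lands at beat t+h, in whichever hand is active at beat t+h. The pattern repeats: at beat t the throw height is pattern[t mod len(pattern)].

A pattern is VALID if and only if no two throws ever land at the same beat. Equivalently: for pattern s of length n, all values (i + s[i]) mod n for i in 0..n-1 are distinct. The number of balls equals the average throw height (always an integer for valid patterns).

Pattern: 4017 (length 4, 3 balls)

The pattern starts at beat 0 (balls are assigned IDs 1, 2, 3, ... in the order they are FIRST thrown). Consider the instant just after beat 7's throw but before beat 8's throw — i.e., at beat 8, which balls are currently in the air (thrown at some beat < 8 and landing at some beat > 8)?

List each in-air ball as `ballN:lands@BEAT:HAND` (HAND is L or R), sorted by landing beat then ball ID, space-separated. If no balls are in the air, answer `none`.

Answer: ball2:lands@10:L ball3:lands@14:L

Derivation:
Beat 0 (L): throw ball1 h=4 -> lands@4:L; in-air after throw: [b1@4:L]
Beat 2 (L): throw ball2 h=1 -> lands@3:R; in-air after throw: [b2@3:R b1@4:L]
Beat 3 (R): throw ball2 h=7 -> lands@10:L; in-air after throw: [b1@4:L b2@10:L]
Beat 4 (L): throw ball1 h=4 -> lands@8:L; in-air after throw: [b1@8:L b2@10:L]
Beat 6 (L): throw ball3 h=1 -> lands@7:R; in-air after throw: [b3@7:R b1@8:L b2@10:L]
Beat 7 (R): throw ball3 h=7 -> lands@14:L; in-air after throw: [b1@8:L b2@10:L b3@14:L]
Beat 8 (L): throw ball1 h=4 -> lands@12:L; in-air after throw: [b2@10:L b1@12:L b3@14:L]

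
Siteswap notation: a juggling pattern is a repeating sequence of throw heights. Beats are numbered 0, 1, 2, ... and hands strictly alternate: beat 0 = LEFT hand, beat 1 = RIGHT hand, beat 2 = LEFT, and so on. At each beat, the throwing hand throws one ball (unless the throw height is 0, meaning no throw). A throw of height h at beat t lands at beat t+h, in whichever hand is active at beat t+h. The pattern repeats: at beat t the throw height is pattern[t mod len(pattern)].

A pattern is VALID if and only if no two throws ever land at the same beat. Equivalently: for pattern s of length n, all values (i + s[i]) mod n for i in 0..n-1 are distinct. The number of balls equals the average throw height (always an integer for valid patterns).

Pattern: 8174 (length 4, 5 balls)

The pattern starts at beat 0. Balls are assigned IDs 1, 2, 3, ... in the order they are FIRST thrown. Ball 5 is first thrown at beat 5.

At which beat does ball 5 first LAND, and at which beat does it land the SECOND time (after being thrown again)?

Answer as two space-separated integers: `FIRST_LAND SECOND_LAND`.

Beat 0 (L): throw ball1 h=8 -> lands@8:L; in-air after throw: [b1@8:L]
Beat 1 (R): throw ball2 h=1 -> lands@2:L; in-air after throw: [b2@2:L b1@8:L]
Beat 2 (L): throw ball2 h=7 -> lands@9:R; in-air after throw: [b1@8:L b2@9:R]
Beat 3 (R): throw ball3 h=4 -> lands@7:R; in-air after throw: [b3@7:R b1@8:L b2@9:R]
Beat 4 (L): throw ball4 h=8 -> lands@12:L; in-air after throw: [b3@7:R b1@8:L b2@9:R b4@12:L]
Beat 5 (R): throw ball5 h=1 -> lands@6:L; in-air after throw: [b5@6:L b3@7:R b1@8:L b2@9:R b4@12:L]
Beat 6 (L): throw ball5 h=7 -> lands@13:R; in-air after throw: [b3@7:R b1@8:L b2@9:R b4@12:L b5@13:R]
Beat 7 (R): throw ball3 h=4 -> lands@11:R; in-air after throw: [b1@8:L b2@9:R b3@11:R b4@12:L b5@13:R]
Beat 8 (L): throw ball1 h=8 -> lands@16:L; in-air after throw: [b2@9:R b3@11:R b4@12:L b5@13:R b1@16:L]
Beat 9 (R): throw ball2 h=1 -> lands@10:L; in-air after throw: [b2@10:L b3@11:R b4@12:L b5@13:R b1@16:L]
Beat 10 (L): throw ball2 h=7 -> lands@17:R; in-air after throw: [b3@11:R b4@12:L b5@13:R b1@16:L b2@17:R]
Beat 11 (R): throw ball3 h=4 -> lands@15:R; in-air after throw: [b4@12:L b5@13:R b3@15:R b1@16:L b2@17:R]
Beat 12 (L): throw ball4 h=8 -> lands@20:L; in-air after throw: [b5@13:R b3@15:R b1@16:L b2@17:R b4@20:L]
Beat 13 (R): throw ball5 h=1 -> lands@14:L; in-air after throw: [b5@14:L b3@15:R b1@16:L b2@17:R b4@20:L]
Ball 5: thrown@5 h=1 -> first land @6; rethrown@6 h=7 -> second land @13

Answer: 6 13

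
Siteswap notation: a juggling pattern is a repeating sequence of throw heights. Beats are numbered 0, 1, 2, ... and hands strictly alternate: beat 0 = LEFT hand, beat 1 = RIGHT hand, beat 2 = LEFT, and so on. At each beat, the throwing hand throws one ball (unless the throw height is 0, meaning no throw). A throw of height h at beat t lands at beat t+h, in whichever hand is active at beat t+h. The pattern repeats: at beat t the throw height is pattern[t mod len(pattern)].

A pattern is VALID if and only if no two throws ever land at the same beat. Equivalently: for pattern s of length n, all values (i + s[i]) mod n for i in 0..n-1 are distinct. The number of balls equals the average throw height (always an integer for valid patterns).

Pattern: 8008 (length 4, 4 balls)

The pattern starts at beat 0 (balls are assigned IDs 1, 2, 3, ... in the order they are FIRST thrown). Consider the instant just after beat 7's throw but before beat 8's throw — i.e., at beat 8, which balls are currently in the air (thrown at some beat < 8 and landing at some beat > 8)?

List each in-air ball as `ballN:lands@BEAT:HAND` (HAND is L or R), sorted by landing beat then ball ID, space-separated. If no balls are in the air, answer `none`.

Answer: ball2:lands@11:R ball3:lands@12:L ball4:lands@15:R

Derivation:
Beat 0 (L): throw ball1 h=8 -> lands@8:L; in-air after throw: [b1@8:L]
Beat 3 (R): throw ball2 h=8 -> lands@11:R; in-air after throw: [b1@8:L b2@11:R]
Beat 4 (L): throw ball3 h=8 -> lands@12:L; in-air after throw: [b1@8:L b2@11:R b3@12:L]
Beat 7 (R): throw ball4 h=8 -> lands@15:R; in-air after throw: [b1@8:L b2@11:R b3@12:L b4@15:R]
Beat 8 (L): throw ball1 h=8 -> lands@16:L; in-air after throw: [b2@11:R b3@12:L b4@15:R b1@16:L]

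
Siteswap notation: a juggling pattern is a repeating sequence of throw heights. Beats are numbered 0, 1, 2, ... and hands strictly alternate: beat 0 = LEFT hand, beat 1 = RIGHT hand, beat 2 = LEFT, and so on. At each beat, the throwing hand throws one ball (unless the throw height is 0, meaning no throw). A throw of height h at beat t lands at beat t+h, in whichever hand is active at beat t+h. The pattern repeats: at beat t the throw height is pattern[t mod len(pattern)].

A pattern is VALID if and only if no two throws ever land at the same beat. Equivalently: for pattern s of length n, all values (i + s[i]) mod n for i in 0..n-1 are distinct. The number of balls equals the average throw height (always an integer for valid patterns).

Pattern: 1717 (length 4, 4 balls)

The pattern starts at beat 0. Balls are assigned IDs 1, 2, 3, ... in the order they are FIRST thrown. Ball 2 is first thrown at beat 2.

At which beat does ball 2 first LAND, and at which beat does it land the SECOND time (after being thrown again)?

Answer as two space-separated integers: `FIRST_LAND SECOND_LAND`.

Beat 0 (L): throw ball1 h=1 -> lands@1:R; in-air after throw: [b1@1:R]
Beat 1 (R): throw ball1 h=7 -> lands@8:L; in-air after throw: [b1@8:L]
Beat 2 (L): throw ball2 h=1 -> lands@3:R; in-air after throw: [b2@3:R b1@8:L]
Beat 3 (R): throw ball2 h=7 -> lands@10:L; in-air after throw: [b1@8:L b2@10:L]
Beat 4 (L): throw ball3 h=1 -> lands@5:R; in-air after throw: [b3@5:R b1@8:L b2@10:L]
Beat 5 (R): throw ball3 h=7 -> lands@12:L; in-air after throw: [b1@8:L b2@10:L b3@12:L]
Beat 6 (L): throw ball4 h=1 -> lands@7:R; in-air after throw: [b4@7:R b1@8:L b2@10:L b3@12:L]
Beat 7 (R): throw ball4 h=7 -> lands@14:L; in-air after throw: [b1@8:L b2@10:L b3@12:L b4@14:L]
Beat 8 (L): throw ball1 h=1 -> lands@9:R; in-air after throw: [b1@9:R b2@10:L b3@12:L b4@14:L]
Beat 9 (R): throw ball1 h=7 -> lands@16:L; in-air after throw: [b2@10:L b3@12:L b4@14:L b1@16:L]
Beat 10 (L): throw ball2 h=1 -> lands@11:R; in-air after throw: [b2@11:R b3@12:L b4@14:L b1@16:L]
Ball 2: thrown@2 h=1 -> first land @3; rethrown@3 h=7 -> second land @10

Answer: 3 10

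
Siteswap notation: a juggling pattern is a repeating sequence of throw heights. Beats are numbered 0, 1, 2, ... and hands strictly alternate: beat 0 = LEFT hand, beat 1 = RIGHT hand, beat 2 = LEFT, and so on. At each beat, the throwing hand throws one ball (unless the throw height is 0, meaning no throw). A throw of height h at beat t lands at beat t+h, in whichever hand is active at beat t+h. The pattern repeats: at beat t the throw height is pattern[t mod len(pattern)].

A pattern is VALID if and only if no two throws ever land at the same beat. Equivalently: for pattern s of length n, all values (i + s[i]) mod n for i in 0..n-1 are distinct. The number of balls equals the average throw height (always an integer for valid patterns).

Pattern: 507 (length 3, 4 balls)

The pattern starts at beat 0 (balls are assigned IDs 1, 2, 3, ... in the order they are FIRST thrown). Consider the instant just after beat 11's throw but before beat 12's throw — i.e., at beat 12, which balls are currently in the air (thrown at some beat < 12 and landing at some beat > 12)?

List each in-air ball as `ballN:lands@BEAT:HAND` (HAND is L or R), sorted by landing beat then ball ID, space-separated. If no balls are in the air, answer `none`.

Beat 0 (L): throw ball1 h=5 -> lands@5:R; in-air after throw: [b1@5:R]
Beat 2 (L): throw ball2 h=7 -> lands@9:R; in-air after throw: [b1@5:R b2@9:R]
Beat 3 (R): throw ball3 h=5 -> lands@8:L; in-air after throw: [b1@5:R b3@8:L b2@9:R]
Beat 5 (R): throw ball1 h=7 -> lands@12:L; in-air after throw: [b3@8:L b2@9:R b1@12:L]
Beat 6 (L): throw ball4 h=5 -> lands@11:R; in-air after throw: [b3@8:L b2@9:R b4@11:R b1@12:L]
Beat 8 (L): throw ball3 h=7 -> lands@15:R; in-air after throw: [b2@9:R b4@11:R b1@12:L b3@15:R]
Beat 9 (R): throw ball2 h=5 -> lands@14:L; in-air after throw: [b4@11:R b1@12:L b2@14:L b3@15:R]
Beat 11 (R): throw ball4 h=7 -> lands@18:L; in-air after throw: [b1@12:L b2@14:L b3@15:R b4@18:L]
Beat 12 (L): throw ball1 h=5 -> lands@17:R; in-air after throw: [b2@14:L b3@15:R b1@17:R b4@18:L]

Answer: ball2:lands@14:L ball3:lands@15:R ball4:lands@18:L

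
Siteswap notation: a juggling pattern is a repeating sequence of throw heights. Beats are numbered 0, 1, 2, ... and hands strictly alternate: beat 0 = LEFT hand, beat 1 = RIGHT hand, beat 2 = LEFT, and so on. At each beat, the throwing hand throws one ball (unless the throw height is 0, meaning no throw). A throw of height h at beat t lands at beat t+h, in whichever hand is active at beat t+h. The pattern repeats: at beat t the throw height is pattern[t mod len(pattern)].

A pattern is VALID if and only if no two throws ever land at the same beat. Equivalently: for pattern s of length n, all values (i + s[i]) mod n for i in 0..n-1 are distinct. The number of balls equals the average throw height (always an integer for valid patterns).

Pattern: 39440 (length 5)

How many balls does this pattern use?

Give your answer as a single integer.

Answer: 4

Derivation:
Pattern = [3, 9, 4, 4, 0], length n = 5
  position 0: throw height = 3, running sum = 3
  position 1: throw height = 9, running sum = 12
  position 2: throw height = 4, running sum = 16
  position 3: throw height = 4, running sum = 20
  position 4: throw height = 0, running sum = 20
Total sum = 20; balls = sum / n = 20 / 5 = 4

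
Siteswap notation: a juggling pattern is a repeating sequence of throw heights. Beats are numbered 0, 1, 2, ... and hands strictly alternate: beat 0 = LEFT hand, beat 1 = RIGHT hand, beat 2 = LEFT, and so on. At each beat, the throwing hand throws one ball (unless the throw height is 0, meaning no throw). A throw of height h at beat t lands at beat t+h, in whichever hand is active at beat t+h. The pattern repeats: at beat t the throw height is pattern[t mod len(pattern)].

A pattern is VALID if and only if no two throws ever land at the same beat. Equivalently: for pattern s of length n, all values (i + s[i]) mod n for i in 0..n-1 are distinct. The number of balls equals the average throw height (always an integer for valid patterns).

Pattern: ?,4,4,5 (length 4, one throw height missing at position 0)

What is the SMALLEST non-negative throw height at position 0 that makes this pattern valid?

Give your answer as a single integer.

i=0: s[i]=? (unknown)
i=1: (1 + 4) mod 4 = 1
i=2: (2 + 4) mod 4 = 2
i=3: (3 + 5) mod 4 = 0
Known residues: [0, 1, 2]; need a permutation of 0..3, so missing residue r = 3
Need (0 + s) mod 4 = 3; smallest s = (3 - 0) mod 4 = 3

Answer: 3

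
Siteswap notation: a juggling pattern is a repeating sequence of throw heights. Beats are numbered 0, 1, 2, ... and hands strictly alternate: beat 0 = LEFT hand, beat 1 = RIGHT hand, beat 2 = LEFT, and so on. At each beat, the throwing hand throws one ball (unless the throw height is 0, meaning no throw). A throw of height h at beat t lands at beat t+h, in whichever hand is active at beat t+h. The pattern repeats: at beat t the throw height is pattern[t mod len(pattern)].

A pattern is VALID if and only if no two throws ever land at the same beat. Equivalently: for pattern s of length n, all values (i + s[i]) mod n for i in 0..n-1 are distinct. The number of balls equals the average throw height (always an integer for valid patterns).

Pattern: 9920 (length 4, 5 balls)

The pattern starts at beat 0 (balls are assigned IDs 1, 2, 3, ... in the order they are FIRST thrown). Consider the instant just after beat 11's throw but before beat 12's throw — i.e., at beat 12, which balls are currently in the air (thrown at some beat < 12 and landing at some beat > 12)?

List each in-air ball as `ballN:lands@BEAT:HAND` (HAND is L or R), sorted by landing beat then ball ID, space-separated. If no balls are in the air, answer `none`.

Beat 0 (L): throw ball1 h=9 -> lands@9:R; in-air after throw: [b1@9:R]
Beat 1 (R): throw ball2 h=9 -> lands@10:L; in-air after throw: [b1@9:R b2@10:L]
Beat 2 (L): throw ball3 h=2 -> lands@4:L; in-air after throw: [b3@4:L b1@9:R b2@10:L]
Beat 4 (L): throw ball3 h=9 -> lands@13:R; in-air after throw: [b1@9:R b2@10:L b3@13:R]
Beat 5 (R): throw ball4 h=9 -> lands@14:L; in-air after throw: [b1@9:R b2@10:L b3@13:R b4@14:L]
Beat 6 (L): throw ball5 h=2 -> lands@8:L; in-air after throw: [b5@8:L b1@9:R b2@10:L b3@13:R b4@14:L]
Beat 8 (L): throw ball5 h=9 -> lands@17:R; in-air after throw: [b1@9:R b2@10:L b3@13:R b4@14:L b5@17:R]
Beat 9 (R): throw ball1 h=9 -> lands@18:L; in-air after throw: [b2@10:L b3@13:R b4@14:L b5@17:R b1@18:L]
Beat 10 (L): throw ball2 h=2 -> lands@12:L; in-air after throw: [b2@12:L b3@13:R b4@14:L b5@17:R b1@18:L]
Beat 12 (L): throw ball2 h=9 -> lands@21:R; in-air after throw: [b3@13:R b4@14:L b5@17:R b1@18:L b2@21:R]

Answer: ball3:lands@13:R ball4:lands@14:L ball5:lands@17:R ball1:lands@18:L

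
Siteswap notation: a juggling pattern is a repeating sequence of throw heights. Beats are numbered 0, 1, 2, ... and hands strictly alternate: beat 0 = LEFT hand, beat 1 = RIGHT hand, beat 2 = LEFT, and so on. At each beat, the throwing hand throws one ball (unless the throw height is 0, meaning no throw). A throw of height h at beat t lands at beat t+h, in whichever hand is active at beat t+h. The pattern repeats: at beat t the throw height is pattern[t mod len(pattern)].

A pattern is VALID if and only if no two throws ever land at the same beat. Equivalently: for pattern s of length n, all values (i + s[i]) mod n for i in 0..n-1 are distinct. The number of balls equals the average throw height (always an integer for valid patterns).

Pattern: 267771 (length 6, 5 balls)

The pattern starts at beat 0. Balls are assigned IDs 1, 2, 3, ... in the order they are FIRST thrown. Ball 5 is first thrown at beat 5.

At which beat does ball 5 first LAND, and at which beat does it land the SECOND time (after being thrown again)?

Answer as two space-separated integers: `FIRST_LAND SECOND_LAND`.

Answer: 6 8

Derivation:
Beat 0 (L): throw ball1 h=2 -> lands@2:L; in-air after throw: [b1@2:L]
Beat 1 (R): throw ball2 h=6 -> lands@7:R; in-air after throw: [b1@2:L b2@7:R]
Beat 2 (L): throw ball1 h=7 -> lands@9:R; in-air after throw: [b2@7:R b1@9:R]
Beat 3 (R): throw ball3 h=7 -> lands@10:L; in-air after throw: [b2@7:R b1@9:R b3@10:L]
Beat 4 (L): throw ball4 h=7 -> lands@11:R; in-air after throw: [b2@7:R b1@9:R b3@10:L b4@11:R]
Beat 5 (R): throw ball5 h=1 -> lands@6:L; in-air after throw: [b5@6:L b2@7:R b1@9:R b3@10:L b4@11:R]
Beat 6 (L): throw ball5 h=2 -> lands@8:L; in-air after throw: [b2@7:R b5@8:L b1@9:R b3@10:L b4@11:R]
Beat 7 (R): throw ball2 h=6 -> lands@13:R; in-air after throw: [b5@8:L b1@9:R b3@10:L b4@11:R b2@13:R]
Beat 8 (L): throw ball5 h=7 -> lands@15:R; in-air after throw: [b1@9:R b3@10:L b4@11:R b2@13:R b5@15:R]
Ball 5: thrown@5 h=1 -> first land @6; rethrown@6 h=2 -> second land @8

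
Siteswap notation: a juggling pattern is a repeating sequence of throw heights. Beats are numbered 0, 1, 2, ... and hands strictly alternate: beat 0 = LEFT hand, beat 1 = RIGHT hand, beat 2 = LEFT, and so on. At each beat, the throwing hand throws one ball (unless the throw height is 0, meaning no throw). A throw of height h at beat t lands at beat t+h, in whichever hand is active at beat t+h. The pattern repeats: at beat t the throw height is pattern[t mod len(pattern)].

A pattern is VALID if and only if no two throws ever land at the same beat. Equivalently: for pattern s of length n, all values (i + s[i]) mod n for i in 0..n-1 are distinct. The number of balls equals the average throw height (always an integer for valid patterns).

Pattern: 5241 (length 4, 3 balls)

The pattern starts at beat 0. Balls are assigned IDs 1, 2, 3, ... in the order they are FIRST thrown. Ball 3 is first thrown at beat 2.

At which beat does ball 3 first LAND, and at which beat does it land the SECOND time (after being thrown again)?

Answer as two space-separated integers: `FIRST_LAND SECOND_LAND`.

Beat 0 (L): throw ball1 h=5 -> lands@5:R; in-air after throw: [b1@5:R]
Beat 1 (R): throw ball2 h=2 -> lands@3:R; in-air after throw: [b2@3:R b1@5:R]
Beat 2 (L): throw ball3 h=4 -> lands@6:L; in-air after throw: [b2@3:R b1@5:R b3@6:L]
Beat 3 (R): throw ball2 h=1 -> lands@4:L; in-air after throw: [b2@4:L b1@5:R b3@6:L]
Beat 4 (L): throw ball2 h=5 -> lands@9:R; in-air after throw: [b1@5:R b3@6:L b2@9:R]
Beat 5 (R): throw ball1 h=2 -> lands@7:R; in-air after throw: [b3@6:L b1@7:R b2@9:R]
Beat 6 (L): throw ball3 h=4 -> lands@10:L; in-air after throw: [b1@7:R b2@9:R b3@10:L]
Beat 7 (R): throw ball1 h=1 -> lands@8:L; in-air after throw: [b1@8:L b2@9:R b3@10:L]
Beat 8 (L): throw ball1 h=5 -> lands@13:R; in-air after throw: [b2@9:R b3@10:L b1@13:R]
Beat 9 (R): throw ball2 h=2 -> lands@11:R; in-air after throw: [b3@10:L b2@11:R b1@13:R]
Beat 10 (L): throw ball3 h=4 -> lands@14:L; in-air after throw: [b2@11:R b1@13:R b3@14:L]
Ball 3: thrown@2 h=4 -> first land @6; rethrown@6 h=4 -> second land @10

Answer: 6 10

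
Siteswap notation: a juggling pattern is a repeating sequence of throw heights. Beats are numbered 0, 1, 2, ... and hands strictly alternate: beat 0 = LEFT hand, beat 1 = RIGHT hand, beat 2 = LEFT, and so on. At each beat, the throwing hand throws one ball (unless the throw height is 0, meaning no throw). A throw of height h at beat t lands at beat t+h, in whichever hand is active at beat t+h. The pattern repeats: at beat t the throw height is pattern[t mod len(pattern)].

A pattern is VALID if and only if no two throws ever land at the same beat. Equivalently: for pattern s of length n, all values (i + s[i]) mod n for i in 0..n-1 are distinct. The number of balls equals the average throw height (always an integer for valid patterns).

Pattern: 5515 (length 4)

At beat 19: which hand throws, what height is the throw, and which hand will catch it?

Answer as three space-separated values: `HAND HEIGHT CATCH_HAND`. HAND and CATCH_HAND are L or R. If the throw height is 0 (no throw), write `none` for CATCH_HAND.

Beat 19: 19 mod 2 = 1, so hand = R
Throw height = pattern[19 mod 4] = pattern[3] = 5
Lands at beat 19+5=24, 24 mod 2 = 0, so catch hand = L

Answer: R 5 L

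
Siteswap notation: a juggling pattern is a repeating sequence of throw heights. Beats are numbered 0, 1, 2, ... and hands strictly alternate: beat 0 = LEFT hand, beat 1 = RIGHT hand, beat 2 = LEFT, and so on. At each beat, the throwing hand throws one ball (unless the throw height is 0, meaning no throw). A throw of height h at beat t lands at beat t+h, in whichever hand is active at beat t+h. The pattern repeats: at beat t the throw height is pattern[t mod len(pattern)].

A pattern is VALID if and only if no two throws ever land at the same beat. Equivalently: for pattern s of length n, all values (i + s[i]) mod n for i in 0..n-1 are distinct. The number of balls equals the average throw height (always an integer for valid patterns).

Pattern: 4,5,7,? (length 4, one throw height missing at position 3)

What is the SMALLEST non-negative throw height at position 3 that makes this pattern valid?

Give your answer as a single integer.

Answer: 0

Derivation:
i=0: (0 + 4) mod 4 = 0
i=1: (1 + 5) mod 4 = 2
i=2: (2 + 7) mod 4 = 1
i=3: s[i]=? (unknown)
Known residues: [0, 1, 2]; need a permutation of 0..3, so missing residue r = 3
Need (3 + s) mod 4 = 3; smallest s = (3 - 3) mod 4 = 0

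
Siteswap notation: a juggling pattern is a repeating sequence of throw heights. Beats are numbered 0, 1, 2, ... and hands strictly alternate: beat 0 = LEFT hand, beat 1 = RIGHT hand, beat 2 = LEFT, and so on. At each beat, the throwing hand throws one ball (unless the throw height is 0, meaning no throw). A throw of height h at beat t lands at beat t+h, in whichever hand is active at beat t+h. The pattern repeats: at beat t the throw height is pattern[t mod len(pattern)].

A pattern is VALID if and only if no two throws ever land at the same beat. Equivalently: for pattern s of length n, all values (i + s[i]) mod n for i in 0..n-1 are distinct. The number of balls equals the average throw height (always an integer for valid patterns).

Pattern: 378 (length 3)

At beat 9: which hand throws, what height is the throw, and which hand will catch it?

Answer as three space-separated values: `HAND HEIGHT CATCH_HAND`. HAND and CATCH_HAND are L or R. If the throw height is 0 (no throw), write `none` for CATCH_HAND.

Answer: R 3 L

Derivation:
Beat 9: 9 mod 2 = 1, so hand = R
Throw height = pattern[9 mod 3] = pattern[0] = 3
Lands at beat 9+3=12, 12 mod 2 = 0, so catch hand = L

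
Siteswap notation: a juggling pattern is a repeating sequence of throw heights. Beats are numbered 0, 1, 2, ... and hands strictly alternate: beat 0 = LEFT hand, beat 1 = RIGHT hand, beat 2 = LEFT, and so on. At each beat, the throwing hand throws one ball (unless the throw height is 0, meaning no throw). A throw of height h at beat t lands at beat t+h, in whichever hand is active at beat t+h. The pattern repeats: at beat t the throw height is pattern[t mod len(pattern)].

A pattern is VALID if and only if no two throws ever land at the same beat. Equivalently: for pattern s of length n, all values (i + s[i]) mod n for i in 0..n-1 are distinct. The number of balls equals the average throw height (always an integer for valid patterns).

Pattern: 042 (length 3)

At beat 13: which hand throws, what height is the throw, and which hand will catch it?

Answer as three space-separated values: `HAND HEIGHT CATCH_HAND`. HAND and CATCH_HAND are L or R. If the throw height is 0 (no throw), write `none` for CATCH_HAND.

Beat 13: 13 mod 2 = 1, so hand = R
Throw height = pattern[13 mod 3] = pattern[1] = 4
Lands at beat 13+4=17, 17 mod 2 = 1, so catch hand = R

Answer: R 4 R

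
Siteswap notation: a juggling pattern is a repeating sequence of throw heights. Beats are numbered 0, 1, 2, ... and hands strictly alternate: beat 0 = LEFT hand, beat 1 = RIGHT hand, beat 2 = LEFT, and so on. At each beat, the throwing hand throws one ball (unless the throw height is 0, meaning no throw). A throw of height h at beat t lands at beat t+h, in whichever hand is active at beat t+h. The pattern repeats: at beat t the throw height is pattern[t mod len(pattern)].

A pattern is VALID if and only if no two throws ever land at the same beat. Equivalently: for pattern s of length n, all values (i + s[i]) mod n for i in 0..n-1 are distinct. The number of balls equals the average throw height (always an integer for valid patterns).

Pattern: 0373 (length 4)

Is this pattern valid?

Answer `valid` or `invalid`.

i=0: (i + s[i]) mod n = (0 + 0) mod 4 = 0
i=1: (i + s[i]) mod n = (1 + 3) mod 4 = 0
i=2: (i + s[i]) mod n = (2 + 7) mod 4 = 1
i=3: (i + s[i]) mod n = (3 + 3) mod 4 = 2
Residues: [0, 0, 1, 2], distinct: False

Answer: invalid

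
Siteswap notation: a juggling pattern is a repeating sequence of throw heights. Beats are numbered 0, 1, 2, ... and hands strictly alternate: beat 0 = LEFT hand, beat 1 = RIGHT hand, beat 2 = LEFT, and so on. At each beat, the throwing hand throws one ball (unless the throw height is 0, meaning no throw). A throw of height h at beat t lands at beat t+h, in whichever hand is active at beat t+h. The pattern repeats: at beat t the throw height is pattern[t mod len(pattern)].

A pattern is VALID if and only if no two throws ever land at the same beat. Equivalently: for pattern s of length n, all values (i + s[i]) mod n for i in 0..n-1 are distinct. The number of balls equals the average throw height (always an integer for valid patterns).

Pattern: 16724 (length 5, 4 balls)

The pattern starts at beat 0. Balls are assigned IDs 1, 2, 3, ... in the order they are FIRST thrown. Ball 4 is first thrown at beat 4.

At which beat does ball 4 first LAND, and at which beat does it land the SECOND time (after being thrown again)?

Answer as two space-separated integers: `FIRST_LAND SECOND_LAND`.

Answer: 8 10

Derivation:
Beat 0 (L): throw ball1 h=1 -> lands@1:R; in-air after throw: [b1@1:R]
Beat 1 (R): throw ball1 h=6 -> lands@7:R; in-air after throw: [b1@7:R]
Beat 2 (L): throw ball2 h=7 -> lands@9:R; in-air after throw: [b1@7:R b2@9:R]
Beat 3 (R): throw ball3 h=2 -> lands@5:R; in-air after throw: [b3@5:R b1@7:R b2@9:R]
Beat 4 (L): throw ball4 h=4 -> lands@8:L; in-air after throw: [b3@5:R b1@7:R b4@8:L b2@9:R]
Beat 5 (R): throw ball3 h=1 -> lands@6:L; in-air after throw: [b3@6:L b1@7:R b4@8:L b2@9:R]
Beat 6 (L): throw ball3 h=6 -> lands@12:L; in-air after throw: [b1@7:R b4@8:L b2@9:R b3@12:L]
Beat 7 (R): throw ball1 h=7 -> lands@14:L; in-air after throw: [b4@8:L b2@9:R b3@12:L b1@14:L]
Beat 8 (L): throw ball4 h=2 -> lands@10:L; in-air after throw: [b2@9:R b4@10:L b3@12:L b1@14:L]
Beat 9 (R): throw ball2 h=4 -> lands@13:R; in-air after throw: [b4@10:L b3@12:L b2@13:R b1@14:L]
Beat 10 (L): throw ball4 h=1 -> lands@11:R; in-air after throw: [b4@11:R b3@12:L b2@13:R b1@14:L]
Ball 4: thrown@4 h=4 -> first land @8; rethrown@8 h=2 -> second land @10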